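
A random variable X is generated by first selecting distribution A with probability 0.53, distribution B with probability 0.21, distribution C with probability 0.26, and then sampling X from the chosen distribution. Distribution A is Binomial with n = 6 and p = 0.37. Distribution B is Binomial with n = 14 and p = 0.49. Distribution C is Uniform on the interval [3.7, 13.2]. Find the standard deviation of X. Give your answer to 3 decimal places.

3.364

Per component, A: μ=2.22, E[X²]=6.327; B: μ=6.86, E[X²]=50.5582; C: μ=8.45, E[X²]=78.9233.
E[X] = 0.53·2.22 + 0.21·6.86 + 0.26·8.45 = 4.8142.
E[X²] = 0.53·6.327 + 0.21·50.5582 + 0.26·78.9233 = 34.4906.
Var(X) = E[X²] − (E[X])² = 34.4906 − 23.1765 = 11.3141.
SD(X) = √11.3141 = 3.36364.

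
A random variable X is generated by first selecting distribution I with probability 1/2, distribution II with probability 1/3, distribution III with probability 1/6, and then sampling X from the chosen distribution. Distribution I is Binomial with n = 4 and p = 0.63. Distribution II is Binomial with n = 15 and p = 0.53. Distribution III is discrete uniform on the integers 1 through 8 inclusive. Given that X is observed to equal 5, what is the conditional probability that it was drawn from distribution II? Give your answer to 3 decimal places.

0.514

Likelihoods P(X=5 | ·): I: 0; II: 0.0660562; III: 0.125.
Posterior ∝ prior × likelihood. Numerator for II: 0.333333·0.0660562 = 0.0220187.
Normalizing constant: 0.5·0 + 0.333333·0.0660562 + 0.166667·0.125 = 0.0428521.
P(II | observation) = 0.0220187 / 0.0428521 = 0.513831.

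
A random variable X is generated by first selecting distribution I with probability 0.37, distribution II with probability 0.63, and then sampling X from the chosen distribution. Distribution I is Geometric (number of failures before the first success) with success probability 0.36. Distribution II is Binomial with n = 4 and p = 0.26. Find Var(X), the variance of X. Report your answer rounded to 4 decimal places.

2.4389

Per component, I: μ=1.77778, E[X²]=8.09877; II: μ=1.04, E[X²]=1.8512.
E[X] = 0.37·1.77778 + 0.63·1.04 = 1.31298.
E[X²] = 0.37·8.09877 + 0.63·1.8512 = 4.1628.
Var(X) = E[X²] − (E[X])² = 4.1628 − 1.72391 = 2.43889.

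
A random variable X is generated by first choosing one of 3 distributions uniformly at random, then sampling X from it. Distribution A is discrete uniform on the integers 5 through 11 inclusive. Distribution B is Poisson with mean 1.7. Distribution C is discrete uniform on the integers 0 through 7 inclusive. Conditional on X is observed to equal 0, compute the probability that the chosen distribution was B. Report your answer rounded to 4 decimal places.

Likelihoods P(X=0 | ·): A: 0; B: 0.182684; C: 0.125.
Posterior ∝ prior × likelihood. Numerator for B: 0.333333·0.182684 = 0.0608945.
Normalizing constant: 0.333333·0 + 0.333333·0.182684 + 0.333333·0.125 = 0.102561.
P(B | observation) = 0.0608945 / 0.102561 = 0.593738.

0.5937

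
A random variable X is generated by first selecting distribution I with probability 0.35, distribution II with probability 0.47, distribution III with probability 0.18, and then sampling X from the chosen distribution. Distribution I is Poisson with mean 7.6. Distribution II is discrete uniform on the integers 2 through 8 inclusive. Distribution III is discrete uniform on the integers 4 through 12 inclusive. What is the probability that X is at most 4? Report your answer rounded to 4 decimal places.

0.2652

Conditional on each component, P(X ≤ 4): I: 0.124939; II: 0.428571; III: 0.111111.
By total probability, P(X ≤ 4) = 0.35·0.124939 + 0.47·0.428571 + 0.18·0.111111 = 0.265157.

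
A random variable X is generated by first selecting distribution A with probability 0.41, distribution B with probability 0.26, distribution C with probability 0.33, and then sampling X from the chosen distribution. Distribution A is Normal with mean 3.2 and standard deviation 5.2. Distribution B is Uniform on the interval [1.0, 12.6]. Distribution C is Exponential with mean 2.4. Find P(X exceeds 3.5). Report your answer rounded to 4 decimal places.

0.4763

Conditional on each component, P(X > 3.5): A: 0.476997; B: 0.784483; C: 0.232624.
By total probability, P(X > 3.5) = 0.41·0.476997 + 0.26·0.784483 + 0.33·0.232624 = 0.4763.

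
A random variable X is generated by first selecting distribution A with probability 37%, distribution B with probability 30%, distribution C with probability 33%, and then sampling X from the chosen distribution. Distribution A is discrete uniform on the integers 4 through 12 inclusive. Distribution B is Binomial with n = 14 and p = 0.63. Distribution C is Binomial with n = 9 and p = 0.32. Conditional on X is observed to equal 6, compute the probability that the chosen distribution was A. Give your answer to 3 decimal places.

Likelihoods P(X=6 | ·): A: 0.111111; B: 0.0659496; C: 0.02836.
Posterior ∝ prior × likelihood. Numerator for A: 0.37·0.111111 = 0.0411111.
Normalizing constant: 0.37·0.111111 + 0.3·0.0659496 + 0.33·0.02836 = 0.0702548.
P(A | observation) = 0.0411111 / 0.0702548 = 0.585172.

0.585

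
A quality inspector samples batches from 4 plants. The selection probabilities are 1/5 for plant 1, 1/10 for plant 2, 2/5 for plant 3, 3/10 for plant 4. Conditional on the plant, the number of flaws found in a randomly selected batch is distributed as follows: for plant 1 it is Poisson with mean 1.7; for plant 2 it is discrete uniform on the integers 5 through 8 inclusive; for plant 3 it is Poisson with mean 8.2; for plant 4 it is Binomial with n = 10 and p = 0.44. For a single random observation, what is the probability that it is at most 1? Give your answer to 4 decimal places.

0.1077

Conditional on each plant, P(X ≤ 1): 1: 0.493246; 2: 0; 3: 0.00252681; 4: 0.0268642.
By total probability, P(X ≤ 1) = 0.2·0.493246 + 0.1·0 + 0.4·0.00252681 + 0.3·0.0268642 = 0.107719.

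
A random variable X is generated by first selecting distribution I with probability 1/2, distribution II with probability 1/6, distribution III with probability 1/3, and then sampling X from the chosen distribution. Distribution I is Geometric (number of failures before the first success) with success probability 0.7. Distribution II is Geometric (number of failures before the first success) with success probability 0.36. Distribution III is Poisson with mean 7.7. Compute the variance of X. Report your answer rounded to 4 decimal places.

14.6083

Per component, I: μ=0.428571, E[X²]=0.795918; II: μ=1.77778, E[X²]=8.09877; III: μ=7.7, E[X²]=66.99.
E[X] = 0.5·0.428571 + 0.166667·1.77778 + 0.333333·7.7 = 3.07725.
E[X²] = 0.5·0.795918 + 0.166667·8.09877 + 0.333333·66.99 = 24.0778.
Var(X) = E[X²] − (E[X])² = 24.0778 − 9.46946 = 14.6083.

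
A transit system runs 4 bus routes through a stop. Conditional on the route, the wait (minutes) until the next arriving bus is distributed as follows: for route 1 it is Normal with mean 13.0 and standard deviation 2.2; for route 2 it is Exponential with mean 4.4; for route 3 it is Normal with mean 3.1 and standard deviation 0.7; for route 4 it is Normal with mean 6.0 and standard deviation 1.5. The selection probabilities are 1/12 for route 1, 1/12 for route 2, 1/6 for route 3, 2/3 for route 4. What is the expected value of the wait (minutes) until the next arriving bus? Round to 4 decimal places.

Component means — 1: 13; 2: 4.4; 3: 3.1; 4: 6.
E[X] = 0.0833333·13 + 0.0833333·4.4 + 0.166667·3.1 + 0.666667·6 = 5.96667.

5.9667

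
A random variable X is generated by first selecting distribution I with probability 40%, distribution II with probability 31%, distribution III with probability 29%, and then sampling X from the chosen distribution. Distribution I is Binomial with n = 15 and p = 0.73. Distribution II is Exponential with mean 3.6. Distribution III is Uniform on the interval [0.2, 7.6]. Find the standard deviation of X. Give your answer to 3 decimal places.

Per component, I: μ=10.95, E[X²]=122.859; II: μ=3.6, E[X²]=25.92; III: μ=3.9, E[X²]=19.7733.
E[X] = 0.4·10.95 + 0.31·3.6 + 0.29·3.9 = 6.627.
E[X²] = 0.4·122.859 + 0.31·25.92 + 0.29·19.7733 = 62.9131.
Var(X) = E[X²] − (E[X])² = 62.9131 − 43.9171 = 18.9959.
SD(X) = √18.9959 = 4.35843.

4.358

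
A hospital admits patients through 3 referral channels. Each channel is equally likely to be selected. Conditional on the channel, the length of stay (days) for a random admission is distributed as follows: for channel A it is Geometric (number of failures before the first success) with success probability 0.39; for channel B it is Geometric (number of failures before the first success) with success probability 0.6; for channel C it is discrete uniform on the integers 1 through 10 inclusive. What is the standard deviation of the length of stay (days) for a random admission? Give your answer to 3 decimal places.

2.977

Per component, A: μ=1.5641, E[X²]=6.45694; B: μ=0.666667, E[X²]=1.55556; C: μ=5.5, E[X²]=38.5.
E[X] = 0.333333·1.5641 + 0.333333·0.666667 + 0.333333·5.5 = 2.57692.
E[X²] = 0.333333·6.45694 + 0.333333·1.55556 + 0.333333·38.5 = 15.5042.
Var(X) = E[X²] − (E[X])² = 15.5042 − 6.64053 = 8.86363.
SD(X) = √8.86363 = 2.97719.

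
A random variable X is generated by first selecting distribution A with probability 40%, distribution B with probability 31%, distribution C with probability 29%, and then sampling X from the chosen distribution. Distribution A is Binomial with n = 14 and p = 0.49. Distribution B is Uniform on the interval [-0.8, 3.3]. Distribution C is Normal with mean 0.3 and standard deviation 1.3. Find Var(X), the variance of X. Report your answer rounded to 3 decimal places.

Per component, A: μ=6.86, E[X²]=50.5582; B: μ=1.25, E[X²]=2.96333; C: μ=0.3, E[X²]=1.78.
E[X] = 0.4·6.86 + 0.31·1.25 + 0.29·0.3 = 3.2185.
E[X²] = 0.4·50.5582 + 0.31·2.96333 + 0.29·1.78 = 21.6581.
Var(X) = E[X²] − (E[X])² = 21.6581 − 10.3587 = 11.2994.

11.299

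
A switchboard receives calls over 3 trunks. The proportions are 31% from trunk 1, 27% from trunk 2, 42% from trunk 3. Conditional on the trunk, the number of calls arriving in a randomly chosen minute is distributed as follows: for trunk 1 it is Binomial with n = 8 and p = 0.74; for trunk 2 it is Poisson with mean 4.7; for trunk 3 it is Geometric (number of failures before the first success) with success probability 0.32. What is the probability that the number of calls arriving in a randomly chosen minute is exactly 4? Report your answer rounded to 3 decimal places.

0.108

Conditional on each trunk, P(X = 4): 1: 0.095922; 2: 0.184925; 3: 0.0684204.
By total probability, P(X = 4) = 0.31·0.095922 + 0.27·0.184925 + 0.42·0.0684204 = 0.108402.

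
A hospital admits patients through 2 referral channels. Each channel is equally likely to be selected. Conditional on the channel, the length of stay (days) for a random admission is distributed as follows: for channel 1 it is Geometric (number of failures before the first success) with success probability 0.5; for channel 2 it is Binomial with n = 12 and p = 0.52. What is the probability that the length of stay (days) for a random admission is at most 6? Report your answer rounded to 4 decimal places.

Conditional on each channel, P(X ≤ 6): 1: 0.992188; 2: 0.557718.
By total probability, P(X ≤ 6) = 0.5·0.992188 + 0.5·0.557718 = 0.774953.

0.7750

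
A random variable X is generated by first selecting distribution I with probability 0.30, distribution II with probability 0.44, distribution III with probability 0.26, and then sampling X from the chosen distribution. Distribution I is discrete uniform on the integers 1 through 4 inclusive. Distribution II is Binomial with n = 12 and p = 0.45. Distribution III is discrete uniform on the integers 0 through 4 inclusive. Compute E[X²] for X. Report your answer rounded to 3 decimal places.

17.947

For each component E[X²] = Var + (mean)², giving I: 7.5; II: 32.13; III: 6.
Overall E[X²] = 0.3·7.5 + 0.44·32.13 + 0.26·6 = 17.9472.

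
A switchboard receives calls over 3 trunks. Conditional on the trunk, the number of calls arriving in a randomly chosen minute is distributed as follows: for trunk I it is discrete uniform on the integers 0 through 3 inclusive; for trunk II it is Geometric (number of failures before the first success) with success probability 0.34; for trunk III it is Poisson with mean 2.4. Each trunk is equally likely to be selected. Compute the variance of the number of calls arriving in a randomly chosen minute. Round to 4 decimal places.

3.2548

Per component, I: μ=1.5, E[X²]=3.5; II: μ=1.94118, E[X²]=9.47751; III: μ=2.4, E[X²]=8.16.
E[X] = 0.333333·1.5 + 0.333333·1.94118 + 0.333333·2.4 = 1.94706.
E[X²] = 0.333333·3.5 + 0.333333·9.47751 + 0.333333·8.16 = 7.04584.
Var(X) = E[X²] − (E[X])² = 7.04584 − 3.79104 = 3.2548.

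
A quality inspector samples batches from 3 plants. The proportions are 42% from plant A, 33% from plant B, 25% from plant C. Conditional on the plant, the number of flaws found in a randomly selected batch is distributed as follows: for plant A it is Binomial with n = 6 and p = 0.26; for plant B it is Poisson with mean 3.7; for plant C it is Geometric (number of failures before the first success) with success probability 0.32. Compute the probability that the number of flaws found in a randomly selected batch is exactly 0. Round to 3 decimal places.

0.157

Conditional on each plant, P(X = 0): A: 0.164206; B: 0.0247235; C: 0.32.
By total probability, P(X = 0) = 0.42·0.164206 + 0.33·0.0247235 + 0.25·0.32 = 0.157125.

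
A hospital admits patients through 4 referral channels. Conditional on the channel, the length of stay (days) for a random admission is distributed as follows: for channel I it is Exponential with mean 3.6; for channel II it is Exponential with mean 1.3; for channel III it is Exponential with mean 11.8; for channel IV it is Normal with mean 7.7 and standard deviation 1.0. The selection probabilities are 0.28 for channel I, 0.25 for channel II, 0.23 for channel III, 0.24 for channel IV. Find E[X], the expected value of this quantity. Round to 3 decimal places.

Component means — I: 3.6; II: 1.3; III: 11.8; IV: 7.7.
E[X] = 0.28·3.6 + 0.25·1.3 + 0.23·11.8 + 0.24·7.7 = 5.895.

5.895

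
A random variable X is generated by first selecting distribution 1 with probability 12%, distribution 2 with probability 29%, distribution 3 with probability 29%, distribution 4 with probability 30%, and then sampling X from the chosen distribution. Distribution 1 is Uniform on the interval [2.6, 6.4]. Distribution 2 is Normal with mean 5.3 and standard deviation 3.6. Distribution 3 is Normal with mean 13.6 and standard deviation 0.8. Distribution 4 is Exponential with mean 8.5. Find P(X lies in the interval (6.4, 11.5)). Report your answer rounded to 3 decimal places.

Conditional on each component, P(6.4 < X < 11.5): 1: 0; 2: 0.337457; 3: 0.00433245; 4: 0.2125.
By total probability, P(6.4 < X < 11.5) = 0.12·0 + 0.29·0.337457 + 0.29·0.00433245 + 0.3·0.2125 = 0.162869.

0.163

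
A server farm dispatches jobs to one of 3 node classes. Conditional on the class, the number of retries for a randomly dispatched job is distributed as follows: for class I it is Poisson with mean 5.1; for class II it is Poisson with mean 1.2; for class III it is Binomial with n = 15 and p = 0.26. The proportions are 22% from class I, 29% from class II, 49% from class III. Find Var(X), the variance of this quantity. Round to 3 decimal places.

5.046

Per component, I: μ=5.1, E[X²]=31.11; II: μ=1.2, E[X²]=2.64; III: μ=3.9, E[X²]=18.096.
E[X] = 0.22·5.1 + 0.29·1.2 + 0.49·3.9 = 3.381.
E[X²] = 0.22·31.11 + 0.29·2.64 + 0.49·18.096 = 16.4768.
Var(X) = E[X²] − (E[X])² = 16.4768 − 11.4312 = 5.04568.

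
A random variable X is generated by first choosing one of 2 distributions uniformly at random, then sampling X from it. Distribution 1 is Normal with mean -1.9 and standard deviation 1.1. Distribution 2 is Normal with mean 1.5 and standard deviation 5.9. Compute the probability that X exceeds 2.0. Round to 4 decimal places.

Conditional on each component, P(X > 2.0): 1: 0.000195968; 2: 0.466232.
By total probability, P(X > 2.0) = 0.5·0.000195968 + 0.5·0.466232 = 0.233214.

0.2332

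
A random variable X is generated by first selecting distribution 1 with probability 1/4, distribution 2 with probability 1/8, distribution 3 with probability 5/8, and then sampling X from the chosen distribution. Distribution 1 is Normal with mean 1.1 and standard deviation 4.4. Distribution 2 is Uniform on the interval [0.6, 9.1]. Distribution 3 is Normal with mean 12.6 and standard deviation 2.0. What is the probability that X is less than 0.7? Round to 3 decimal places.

Conditional on each component, P(X < 0.7): 1: 0.463782; 2: 0.0117647; 3: 1.34071e-09.
By total probability, P(X < 0.7) = 0.25·0.463782 + 0.125·0.0117647 + 0.625·1.34071e-09 = 0.117416.

0.117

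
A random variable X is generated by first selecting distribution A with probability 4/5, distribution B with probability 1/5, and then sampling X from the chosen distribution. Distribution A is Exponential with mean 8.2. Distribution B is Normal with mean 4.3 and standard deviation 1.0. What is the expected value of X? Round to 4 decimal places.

7.4200

Component means — A: 8.2; B: 4.3.
E[X] = 0.8·8.2 + 0.2·4.3 = 7.42.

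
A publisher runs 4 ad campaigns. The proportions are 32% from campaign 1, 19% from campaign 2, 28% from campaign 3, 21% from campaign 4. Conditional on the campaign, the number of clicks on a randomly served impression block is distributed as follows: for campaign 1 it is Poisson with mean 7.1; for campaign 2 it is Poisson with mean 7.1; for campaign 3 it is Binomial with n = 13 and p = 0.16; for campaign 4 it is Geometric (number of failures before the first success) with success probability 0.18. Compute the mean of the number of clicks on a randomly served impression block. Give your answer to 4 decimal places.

Component means — 1: 7.1; 2: 7.1; 3: 2.08; 4: 4.55556.
E[X] = 0.32·7.1 + 0.19·7.1 + 0.28·2.08 + 0.21·4.55556 = 5.16007.

5.1601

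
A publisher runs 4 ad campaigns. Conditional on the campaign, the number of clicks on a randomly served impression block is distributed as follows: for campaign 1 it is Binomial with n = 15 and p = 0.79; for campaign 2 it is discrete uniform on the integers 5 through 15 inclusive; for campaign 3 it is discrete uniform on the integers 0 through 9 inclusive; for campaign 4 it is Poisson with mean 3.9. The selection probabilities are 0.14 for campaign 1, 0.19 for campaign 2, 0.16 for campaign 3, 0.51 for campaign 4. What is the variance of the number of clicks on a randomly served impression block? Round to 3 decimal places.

Per component, 1: μ=11.85, E[X²]=142.911; 2: μ=10, E[X²]=110; 3: μ=4.5, E[X²]=28.5; 4: μ=3.9, E[X²]=19.11.
E[X] = 0.14·11.85 + 0.19·10 + 0.16·4.5 + 0.51·3.9 = 6.268.
E[X²] = 0.14·142.911 + 0.19·110 + 0.16·28.5 + 0.51·19.11 = 55.2136.
Var(X) = E[X²] − (E[X])² = 55.2136 − 39.2878 = 15.9258.

15.926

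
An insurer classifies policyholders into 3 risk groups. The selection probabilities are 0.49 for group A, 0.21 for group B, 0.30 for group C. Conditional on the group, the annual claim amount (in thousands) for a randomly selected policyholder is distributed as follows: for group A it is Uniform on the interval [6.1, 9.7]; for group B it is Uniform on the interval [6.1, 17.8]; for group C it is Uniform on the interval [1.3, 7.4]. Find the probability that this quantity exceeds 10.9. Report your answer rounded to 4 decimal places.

Conditional on each group, P(X > 10.9): A: 0; B: 0.589744; C: 0.
By total probability, P(X > 10.9) = 0.49·0 + 0.21·0.589744 + 0.3·0 = 0.123846.

0.1238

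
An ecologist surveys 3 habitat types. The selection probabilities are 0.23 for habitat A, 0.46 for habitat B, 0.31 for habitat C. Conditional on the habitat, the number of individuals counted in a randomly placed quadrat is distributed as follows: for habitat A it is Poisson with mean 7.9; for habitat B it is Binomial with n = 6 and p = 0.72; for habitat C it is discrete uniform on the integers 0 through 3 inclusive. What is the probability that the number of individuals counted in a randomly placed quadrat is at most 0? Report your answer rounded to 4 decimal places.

Conditional on each habitat, P(X ≤ 0): A: 0.000370744; B: 0.00048189; C: 0.25.
By total probability, P(X ≤ 0) = 0.23·0.000370744 + 0.46·0.00048189 + 0.31·0.25 = 0.0778069.

0.0778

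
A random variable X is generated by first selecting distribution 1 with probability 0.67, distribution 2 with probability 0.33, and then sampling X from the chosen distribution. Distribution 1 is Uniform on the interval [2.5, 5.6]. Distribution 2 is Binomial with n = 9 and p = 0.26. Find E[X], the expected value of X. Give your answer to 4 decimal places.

3.4857

Component means — 1: 4.05; 2: 2.34.
E[X] = 0.67·4.05 + 0.33·2.34 = 3.4857.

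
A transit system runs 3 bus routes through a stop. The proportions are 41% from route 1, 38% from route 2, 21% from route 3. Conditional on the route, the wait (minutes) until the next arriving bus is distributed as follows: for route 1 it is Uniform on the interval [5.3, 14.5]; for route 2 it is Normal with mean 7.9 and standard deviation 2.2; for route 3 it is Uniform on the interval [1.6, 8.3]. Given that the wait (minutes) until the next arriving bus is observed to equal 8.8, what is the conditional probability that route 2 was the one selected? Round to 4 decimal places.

0.5871

Likelihoods f(8.8 | ·): 1: 0.108696; 2: 0.166781; 3: 0.
Posterior ∝ prior × likelihood. Numerator for 2: 0.38·0.166781 = 0.0633768.
Normalizing constant: 0.41·0.108696 + 0.38·0.166781 + 0.21·0 = 0.107942.
P(2 | observation) = 0.0633768 / 0.107942 = 0.587137.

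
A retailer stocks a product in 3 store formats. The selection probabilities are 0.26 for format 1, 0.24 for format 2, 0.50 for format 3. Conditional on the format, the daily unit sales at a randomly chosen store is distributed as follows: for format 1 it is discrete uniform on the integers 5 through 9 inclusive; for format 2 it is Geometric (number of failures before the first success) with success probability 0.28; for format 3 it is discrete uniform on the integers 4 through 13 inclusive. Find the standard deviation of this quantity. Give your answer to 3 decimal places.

Per component, 1: μ=7, E[X²]=51; 2: μ=2.57143, E[X²]=15.7959; 3: μ=8.5, E[X²]=80.5.
E[X] = 0.26·7 + 0.24·2.57143 + 0.5·8.5 = 6.68714.
E[X²] = 0.26·51 + 0.24·15.7959 + 0.5·80.5 = 57.301.
Var(X) = E[X²] − (E[X])² = 57.301 − 44.7179 = 12.5831.
SD(X) = √12.5831 = 3.54727.

3.547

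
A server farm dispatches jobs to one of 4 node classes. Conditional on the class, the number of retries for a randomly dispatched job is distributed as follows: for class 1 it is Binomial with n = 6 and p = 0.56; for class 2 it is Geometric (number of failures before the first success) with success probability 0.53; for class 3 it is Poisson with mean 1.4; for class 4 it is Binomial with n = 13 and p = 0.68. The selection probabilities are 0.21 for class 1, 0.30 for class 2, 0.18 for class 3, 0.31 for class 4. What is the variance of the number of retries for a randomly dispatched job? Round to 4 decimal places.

13.4124

Per component, 1: μ=3.36, E[X²]=12.768; 2: μ=0.886792, E[X²]=2.45959; 3: μ=1.4, E[X²]=3.36; 4: μ=8.84, E[X²]=80.9744.
E[X] = 0.21·3.36 + 0.3·0.886792 + 0.18·1.4 + 0.31·8.84 = 3.96404.
E[X²] = 0.21·12.768 + 0.3·2.45959 + 0.18·3.36 + 0.31·80.9744 = 29.126.
Var(X) = E[X²] − (E[X])² = 29.126 − 15.7136 = 13.4124.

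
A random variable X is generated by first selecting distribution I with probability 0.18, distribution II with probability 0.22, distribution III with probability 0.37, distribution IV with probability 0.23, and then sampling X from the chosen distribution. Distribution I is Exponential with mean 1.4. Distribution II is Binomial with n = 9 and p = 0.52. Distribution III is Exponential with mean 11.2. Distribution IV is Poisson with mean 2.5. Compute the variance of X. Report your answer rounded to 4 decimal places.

64.8492

Per component, I: μ=1.4, E[X²]=3.92; II: μ=4.68, E[X²]=24.1488; III: μ=11.2, E[X²]=250.88; IV: μ=2.5, E[X²]=8.75.
E[X] = 0.18·1.4 + 0.22·4.68 + 0.37·11.2 + 0.23·2.5 = 6.0006.
E[X²] = 0.18·3.92 + 0.22·24.1488 + 0.37·250.88 + 0.23·8.75 = 100.856.
Var(X) = E[X²] − (E[X])² = 100.856 − 36.0072 = 64.8492.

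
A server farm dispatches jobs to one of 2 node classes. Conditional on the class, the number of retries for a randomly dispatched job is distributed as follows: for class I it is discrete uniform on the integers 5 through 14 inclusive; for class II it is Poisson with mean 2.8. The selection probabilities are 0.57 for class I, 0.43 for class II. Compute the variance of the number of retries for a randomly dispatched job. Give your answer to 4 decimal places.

Per component, I: μ=9.5, E[X²]=98.5; II: μ=2.8, E[X²]=10.64.
E[X] = 0.57·9.5 + 0.43·2.8 = 6.619.
E[X²] = 0.57·98.5 + 0.43·10.64 = 60.7202.
Var(X) = E[X²] − (E[X])² = 60.7202 − 43.8112 = 16.909.

16.9090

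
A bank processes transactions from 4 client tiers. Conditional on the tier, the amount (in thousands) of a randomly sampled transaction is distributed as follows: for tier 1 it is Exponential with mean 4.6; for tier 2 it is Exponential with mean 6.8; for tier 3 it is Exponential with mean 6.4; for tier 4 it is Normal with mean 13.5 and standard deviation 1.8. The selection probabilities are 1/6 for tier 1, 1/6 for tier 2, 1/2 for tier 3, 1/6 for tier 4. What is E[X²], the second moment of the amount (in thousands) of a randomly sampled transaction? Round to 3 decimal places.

94.342

For each component E[X²] = Var + (mean)², giving 1: 42.32; 2: 92.48; 3: 81.92; 4: 185.49.
Overall E[X²] = 0.166667·42.32 + 0.166667·92.48 + 0.5·81.92 + 0.166667·185.49 = 94.3417.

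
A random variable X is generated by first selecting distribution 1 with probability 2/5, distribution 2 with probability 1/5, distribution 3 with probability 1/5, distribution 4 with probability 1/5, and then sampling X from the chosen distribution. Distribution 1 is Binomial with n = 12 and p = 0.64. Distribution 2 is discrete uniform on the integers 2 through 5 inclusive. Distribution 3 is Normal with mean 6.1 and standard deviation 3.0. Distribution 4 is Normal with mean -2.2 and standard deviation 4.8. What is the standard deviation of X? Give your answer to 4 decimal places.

Per component, 1: μ=7.68, E[X²]=61.7472; 2: μ=3.5, E[X²]=13.5; 3: μ=6.1, E[X²]=46.21; 4: μ=-2.2, E[X²]=27.88.
E[X] = 0.4·7.68 + 0.2·3.5 + 0.2·6.1 + 0.2·-2.2 = 4.552.
E[X²] = 0.4·61.7472 + 0.2·13.5 + 0.2·46.21 + 0.2·27.88 = 42.2169.
Var(X) = E[X²] − (E[X])² = 42.2169 − 20.7207 = 21.4962.
SD(X) = √21.4962 = 4.6364.

4.6364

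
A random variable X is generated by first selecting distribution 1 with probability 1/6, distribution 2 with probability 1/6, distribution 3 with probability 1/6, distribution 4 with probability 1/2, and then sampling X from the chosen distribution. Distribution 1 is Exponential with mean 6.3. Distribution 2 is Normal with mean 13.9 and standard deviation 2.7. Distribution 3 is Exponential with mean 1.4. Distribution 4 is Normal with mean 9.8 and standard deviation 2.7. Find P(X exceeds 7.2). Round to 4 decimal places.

0.6358

Conditional on each component, P(X > 7.2): 1: 0.318907; 2: 0.993458; 3: 0.00584098; 4: 0.832217.
By total probability, P(X > 7.2) = 0.166667·0.318907 + 0.166667·0.993458 + 0.166667·0.00584098 + 0.5·0.832217 = 0.635809.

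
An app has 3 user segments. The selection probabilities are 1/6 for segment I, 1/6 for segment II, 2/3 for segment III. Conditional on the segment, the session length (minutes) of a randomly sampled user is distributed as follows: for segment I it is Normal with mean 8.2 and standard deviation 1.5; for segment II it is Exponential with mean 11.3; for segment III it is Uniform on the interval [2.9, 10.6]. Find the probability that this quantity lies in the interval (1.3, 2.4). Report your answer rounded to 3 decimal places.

0.014

Conditional on each segment, P(1.3 < X < 2.4): I: 5.30541e-05; II: 0.0826769; III: 0.
By total probability, P(1.3 < X < 2.4) = 0.166667·5.30541e-05 + 0.166667·0.0826769 + 0.666667·0 = 0.0137883.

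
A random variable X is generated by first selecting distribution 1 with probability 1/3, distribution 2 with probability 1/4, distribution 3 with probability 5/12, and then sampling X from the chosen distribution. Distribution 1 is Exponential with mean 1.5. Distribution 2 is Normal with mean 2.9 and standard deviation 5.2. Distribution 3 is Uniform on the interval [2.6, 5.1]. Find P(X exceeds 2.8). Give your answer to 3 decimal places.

Conditional on each component, P(X > 2.8): 1: 0.154638; 2: 0.507671; 3: 0.92.
By total probability, P(X > 2.8) = 0.333333·0.154638 + 0.25·0.507671 + 0.416667·0.92 = 0.561797.

0.562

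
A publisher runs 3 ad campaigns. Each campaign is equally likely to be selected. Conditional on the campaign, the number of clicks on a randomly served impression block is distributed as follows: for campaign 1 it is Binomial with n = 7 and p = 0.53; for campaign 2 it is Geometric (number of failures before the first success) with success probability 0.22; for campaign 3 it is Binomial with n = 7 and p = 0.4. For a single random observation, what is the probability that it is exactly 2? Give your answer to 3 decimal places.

Conditional on each campaign, P(X = 2): 1: 0.135288; 2: 0.133848; 3: 0.261274.
By total probability, P(X = 2) = 0.333333·0.135288 + 0.333333·0.133848 + 0.333333·0.261274 = 0.176803.

0.177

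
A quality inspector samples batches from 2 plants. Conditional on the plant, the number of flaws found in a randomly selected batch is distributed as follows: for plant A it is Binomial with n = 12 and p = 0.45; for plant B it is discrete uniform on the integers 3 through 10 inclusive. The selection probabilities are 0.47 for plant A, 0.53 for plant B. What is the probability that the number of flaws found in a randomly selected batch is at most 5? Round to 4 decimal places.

Conditional on each plant, P(X ≤ 5): A: 0.52693; B: 0.375.
By total probability, P(X ≤ 5) = 0.47·0.52693 + 0.53·0.375 = 0.446407.

0.4464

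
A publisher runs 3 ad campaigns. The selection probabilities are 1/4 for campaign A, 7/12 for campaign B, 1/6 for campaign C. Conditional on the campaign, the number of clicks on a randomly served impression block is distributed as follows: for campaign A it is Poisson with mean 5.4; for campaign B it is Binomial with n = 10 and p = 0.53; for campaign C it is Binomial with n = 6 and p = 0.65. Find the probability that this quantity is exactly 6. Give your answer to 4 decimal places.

Conditional on each campaign, P(X = 6): A: 0.155539; B: 0.227126; C: 0.0754189.
By total probability, P(X = 6) = 0.25·0.155539 + 0.583333·0.227126 + 0.166667·0.0754189 = 0.183945.

0.1839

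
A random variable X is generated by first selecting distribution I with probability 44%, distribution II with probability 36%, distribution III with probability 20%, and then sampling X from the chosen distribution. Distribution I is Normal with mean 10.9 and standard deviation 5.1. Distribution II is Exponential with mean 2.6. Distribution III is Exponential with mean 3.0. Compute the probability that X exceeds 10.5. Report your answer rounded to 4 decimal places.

0.2461

Conditional on each component, P(X > 10.5): I: 0.531258; II: 0.0176246; III: 0.0301974.
By total probability, P(X > 10.5) = 0.44·0.531258 + 0.36·0.0176246 + 0.2·0.0301974 = 0.246138.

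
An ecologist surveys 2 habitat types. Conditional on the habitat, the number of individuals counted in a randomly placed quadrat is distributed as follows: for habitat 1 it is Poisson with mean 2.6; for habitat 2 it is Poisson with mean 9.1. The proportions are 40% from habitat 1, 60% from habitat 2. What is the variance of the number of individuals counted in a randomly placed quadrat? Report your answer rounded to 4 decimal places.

Per component, 1: μ=2.6, E[X²]=9.36; 2: μ=9.1, E[X²]=91.91.
E[X] = 0.4·2.6 + 0.6·9.1 = 6.5.
E[X²] = 0.4·9.36 + 0.6·91.91 = 58.89.
Var(X) = E[X²] − (E[X])² = 58.89 − 42.25 = 16.64.

16.6400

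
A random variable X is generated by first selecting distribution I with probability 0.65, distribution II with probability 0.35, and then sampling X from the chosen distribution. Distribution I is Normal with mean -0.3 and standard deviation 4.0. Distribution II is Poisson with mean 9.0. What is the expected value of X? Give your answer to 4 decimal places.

2.9550

Component means — I: -0.3; II: 9.
E[X] = 0.65·-0.3 + 0.35·9 = 2.955.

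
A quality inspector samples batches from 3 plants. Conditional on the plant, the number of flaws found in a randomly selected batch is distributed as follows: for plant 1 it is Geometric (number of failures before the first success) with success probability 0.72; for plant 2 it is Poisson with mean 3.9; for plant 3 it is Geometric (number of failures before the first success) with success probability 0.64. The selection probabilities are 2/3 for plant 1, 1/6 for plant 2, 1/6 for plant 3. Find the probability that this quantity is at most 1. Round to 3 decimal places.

0.776

Conditional on each plant, P(X ≤ 1): 1: 0.9216; 2: 0.0991854; 3: 0.8704.
By total probability, P(X ≤ 1) = 0.666667·0.9216 + 0.166667·0.0991854 + 0.166667·0.8704 = 0.775998.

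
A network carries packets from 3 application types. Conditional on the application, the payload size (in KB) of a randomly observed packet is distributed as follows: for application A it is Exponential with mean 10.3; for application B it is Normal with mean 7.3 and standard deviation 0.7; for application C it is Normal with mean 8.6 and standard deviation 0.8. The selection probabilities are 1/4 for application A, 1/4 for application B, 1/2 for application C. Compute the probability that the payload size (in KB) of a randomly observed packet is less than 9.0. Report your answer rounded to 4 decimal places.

Conditional on each application, P(X < 9.0): A: 0.582632; B: 0.992421; C: 0.691462.
By total probability, P(X < 9.0) = 0.25·0.582632 + 0.25·0.992421 + 0.5·0.691462 = 0.739494.

0.7395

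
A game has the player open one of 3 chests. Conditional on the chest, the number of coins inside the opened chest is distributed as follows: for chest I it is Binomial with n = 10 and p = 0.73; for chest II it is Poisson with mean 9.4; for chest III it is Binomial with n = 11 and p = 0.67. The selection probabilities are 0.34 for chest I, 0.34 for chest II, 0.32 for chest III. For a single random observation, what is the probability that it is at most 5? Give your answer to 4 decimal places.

Conditional on each chest, P(X ≤ 5): I: 0.103683; II: 0.0934707; III: 0.11714.
By total probability, P(X ≤ 5) = 0.34·0.103683 + 0.34·0.0934707 + 0.32·0.11714 = 0.104517.

0.1045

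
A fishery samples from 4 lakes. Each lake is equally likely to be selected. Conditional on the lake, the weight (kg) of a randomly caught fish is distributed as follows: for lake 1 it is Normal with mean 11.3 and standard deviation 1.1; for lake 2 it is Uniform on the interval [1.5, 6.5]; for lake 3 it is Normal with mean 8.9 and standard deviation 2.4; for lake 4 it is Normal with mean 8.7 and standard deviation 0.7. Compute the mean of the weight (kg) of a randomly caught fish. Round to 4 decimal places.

Component means — 1: 11.3; 2: 4; 3: 8.9; 4: 8.7.
E[X] = 0.25·11.3 + 0.25·4 + 0.25·8.9 + 0.25·8.7 = 8.225.

8.2250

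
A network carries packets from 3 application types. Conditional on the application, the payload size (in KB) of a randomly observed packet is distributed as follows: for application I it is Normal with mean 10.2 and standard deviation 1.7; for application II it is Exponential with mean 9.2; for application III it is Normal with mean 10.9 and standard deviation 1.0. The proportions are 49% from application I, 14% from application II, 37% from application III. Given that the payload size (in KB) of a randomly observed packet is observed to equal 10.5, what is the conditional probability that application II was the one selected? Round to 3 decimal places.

Likelihoods f(10.5 | ·): I: 0.231046; II: 0.0347176; III: 0.36827.
Posterior ∝ prior × likelihood. Numerator for II: 0.14·0.0347176 = 0.00486047.
Normalizing constant: 0.49·0.231046 + 0.14·0.0347176 + 0.37·0.36827 = 0.254333.
P(II | observation) = 0.00486047 / 0.254333 = 0.0191106.

0.019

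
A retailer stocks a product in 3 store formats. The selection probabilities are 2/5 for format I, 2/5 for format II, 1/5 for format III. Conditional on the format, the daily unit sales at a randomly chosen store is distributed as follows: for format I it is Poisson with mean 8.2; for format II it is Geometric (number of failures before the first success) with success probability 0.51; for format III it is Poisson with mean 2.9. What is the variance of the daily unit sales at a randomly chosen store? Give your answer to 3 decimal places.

15.547

Per component, I: μ=8.2, E[X²]=75.44; II: μ=0.960784, E[X²]=2.807; III: μ=2.9, E[X²]=11.31.
E[X] = 0.4·8.2 + 0.4·0.960784 + 0.2·2.9 = 4.24431.
E[X²] = 0.4·75.44 + 0.4·2.807 + 0.2·11.31 = 33.5608.
Var(X) = E[X²] − (E[X])² = 33.5608 − 18.0142 = 15.5466.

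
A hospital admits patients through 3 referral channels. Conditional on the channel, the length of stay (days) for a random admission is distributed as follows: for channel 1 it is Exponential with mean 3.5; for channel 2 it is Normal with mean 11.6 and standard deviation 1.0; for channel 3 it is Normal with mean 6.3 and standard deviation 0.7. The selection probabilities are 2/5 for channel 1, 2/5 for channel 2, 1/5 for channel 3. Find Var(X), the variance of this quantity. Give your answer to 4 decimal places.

Per component, 1: μ=3.5, E[X²]=24.5; 2: μ=11.6, E[X²]=135.56; 3: μ=6.3, E[X²]=40.18.
E[X] = 0.4·3.5 + 0.4·11.6 + 0.2·6.3 = 7.3.
E[X²] = 0.4·24.5 + 0.4·135.56 + 0.2·40.18 = 72.06.
Var(X) = E[X²] − (E[X])² = 72.06 − 53.29 = 18.77.

18.7700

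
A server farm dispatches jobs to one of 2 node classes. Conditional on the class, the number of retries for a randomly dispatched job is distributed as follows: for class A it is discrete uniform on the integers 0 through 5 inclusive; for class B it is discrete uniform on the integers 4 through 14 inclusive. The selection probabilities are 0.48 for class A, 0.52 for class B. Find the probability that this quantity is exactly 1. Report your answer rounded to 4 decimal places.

Conditional on each class, P(X = 1): A: 0.166667; B: 0.
By total probability, P(X = 1) = 0.48·0.166667 + 0.52·0 = 0.08.

0.0800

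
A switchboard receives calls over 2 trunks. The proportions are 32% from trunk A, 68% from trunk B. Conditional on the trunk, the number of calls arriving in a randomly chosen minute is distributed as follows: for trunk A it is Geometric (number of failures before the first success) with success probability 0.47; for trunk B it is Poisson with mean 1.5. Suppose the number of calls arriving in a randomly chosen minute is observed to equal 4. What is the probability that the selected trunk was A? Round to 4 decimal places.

0.2705

Likelihoods P(X=4 | ·): A: 0.0370853; B: 0.0470665.
Posterior ∝ prior × likelihood. Numerator for A: 0.32·0.0370853 = 0.0118673.
Normalizing constant: 0.32·0.0370853 + 0.68·0.0470665 = 0.0438725.
P(A | observation) = 0.0118673 / 0.0438725 = 0.270495.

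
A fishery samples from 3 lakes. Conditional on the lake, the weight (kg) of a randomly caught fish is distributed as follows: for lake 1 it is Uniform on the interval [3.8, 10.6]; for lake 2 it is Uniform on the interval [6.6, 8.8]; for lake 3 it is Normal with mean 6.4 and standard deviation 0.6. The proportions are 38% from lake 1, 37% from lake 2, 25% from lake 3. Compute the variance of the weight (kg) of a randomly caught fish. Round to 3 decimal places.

Per component, 1: μ=7.2, E[X²]=55.6933; 2: μ=7.7, E[X²]=59.6933; 3: μ=6.4, E[X²]=41.32.
E[X] = 0.38·7.2 + 0.37·7.7 + 0.25·6.4 = 7.185.
E[X²] = 0.38·55.6933 + 0.37·59.6933 + 0.25·41.32 = 53.58.
Var(X) = E[X²] − (E[X])² = 53.58 − 51.6242 = 1.95577.

1.956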